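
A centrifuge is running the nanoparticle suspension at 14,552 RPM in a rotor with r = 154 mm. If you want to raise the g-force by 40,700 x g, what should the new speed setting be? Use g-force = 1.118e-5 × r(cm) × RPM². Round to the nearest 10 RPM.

N₂ ≈ 21170 RPM

r = 154 mm = 15.4 cm
Current RCF = 1.118 × 10⁻⁵ × 15.4 × (14552)² = 1.118 × 10⁻⁵ × 15.4 × 211,760,704 ≈ 36,459.3 × g
Target RCF = 36,459.3 + 40,700 = 77,159.3 × g
N² = 77,159.3 / (17.2172 × 10⁻⁵) = 448,152,429
N ≈ √448,152,429 ≈ 21,169.6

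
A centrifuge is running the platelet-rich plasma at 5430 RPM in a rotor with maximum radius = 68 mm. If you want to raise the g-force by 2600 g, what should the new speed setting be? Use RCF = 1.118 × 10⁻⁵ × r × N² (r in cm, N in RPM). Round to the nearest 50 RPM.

N₂ ≈ 8000 RPM

r = 68 mm = 6.8 cm
Current RCF = 1.118 × 10⁻⁵ × 6.8 × (5430)² = 1.118 × 10⁻⁵ × 6.8 × 29,484,900 ≈ 2,241.6 × g
Target RCF = 2,241.6 + 2,600 = 4,841.6 × g
N² = 4,841.6 / (7.6024 × 10⁻⁵) = 63,685,152
N ≈ √63,685,152 ≈ 7,980.3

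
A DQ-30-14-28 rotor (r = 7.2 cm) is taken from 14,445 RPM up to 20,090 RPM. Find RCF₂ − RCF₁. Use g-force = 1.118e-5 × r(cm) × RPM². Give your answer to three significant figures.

≈ 15700 x g

RCF₁ = 1.118 × 10⁻⁵ × 7.2 × (14445)² = 1.118 × 10⁻⁵ × 7.2 × 208,658,025 ≈ 16,796.1 × g
RCF₂ = 1.118 × 10⁻⁵ × 7.2 × (20090)² = 1.118 × 10⁻⁵ × 7.2 × 403,608,100 ≈ 32,488.8 × g
Increase = 32,488.8 − 16,796.1 = 15,692.7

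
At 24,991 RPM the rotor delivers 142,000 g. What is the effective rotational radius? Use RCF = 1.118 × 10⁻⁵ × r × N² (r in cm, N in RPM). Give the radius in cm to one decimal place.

142000 = 1.118 × 10⁻⁵ × r × (24991)²
r = 142000 / (1.118 × 10⁻⁵ × 624,550,081) = 142000 / 6982.47 ≈ 20.337 cm

≈ 20.3 cm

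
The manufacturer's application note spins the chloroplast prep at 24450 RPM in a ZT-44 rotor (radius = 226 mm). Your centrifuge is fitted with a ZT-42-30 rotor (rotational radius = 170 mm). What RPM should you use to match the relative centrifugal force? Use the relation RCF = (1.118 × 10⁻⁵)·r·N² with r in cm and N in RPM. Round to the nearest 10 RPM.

Original rotor: r = 226 mm = 22.6 cm
RCF_original = 1.118 × 10⁻⁵ × 22.6 × (24450)² = 1.118 × 10⁻⁵ × 22.6 × 597,802,500 ≈ 151,045.6 × g
Your rotor: r = 170 mm = 17.0 cm
151,045.6 = 1.118 × 10⁻⁵ × 17 × N²
N² = 151,045.6 / (19.006 × 10⁻⁵) = 794,725,876
N ≈ √794,725,876 ≈ 28,190.9

≈ 28190 RPM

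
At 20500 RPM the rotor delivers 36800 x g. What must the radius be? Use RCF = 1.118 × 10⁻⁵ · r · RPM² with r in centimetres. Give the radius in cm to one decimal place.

36800 = 1.118 × 10⁻⁵ × r × (20500)²
r = 36800 / (1.118 × 10⁻⁵ × 420,250,000) = 36800 / 4698.395 ≈ 7.832 cm

≈ 7.8 cm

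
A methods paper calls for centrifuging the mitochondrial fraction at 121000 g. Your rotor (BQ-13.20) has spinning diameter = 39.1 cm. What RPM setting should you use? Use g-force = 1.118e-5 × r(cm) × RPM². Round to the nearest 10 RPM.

r = 39.1 / 2 = 19.55 cm
RCF = 1.118 × 10⁻⁵ × r × N²
121,000 = 1.118 × 10⁻⁵ × 19.55 × N²
N² = 121,000 / (21.8569 × 10⁻⁵) = 553,600,922
N ≈ √553,600,922 ≈ 23,528.7

23530 RPM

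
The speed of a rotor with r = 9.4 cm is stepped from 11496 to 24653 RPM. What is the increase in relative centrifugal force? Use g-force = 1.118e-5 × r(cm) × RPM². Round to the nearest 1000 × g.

RCF₁ = 1.118 × 10⁻⁵ × 9.4 × (11496)² = 1.118 × 10⁻⁵ × 9.4 × 132,158,016 ≈ 13,888.8 × g
RCF₂ = 1.118 × 10⁻⁵ × 9.4 × (24653)² = 1.118 × 10⁻⁵ × 9.4 × 607,770,409 ≈ 63,871.8 × g
Increase = 63,871.8 − 13,888.8 = 49,983

50000 ×g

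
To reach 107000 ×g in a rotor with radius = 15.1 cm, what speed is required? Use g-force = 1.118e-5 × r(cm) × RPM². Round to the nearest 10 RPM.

N ≈ 25180 RPM

107,000 = 1.118 × 10⁻⁵ × 15.1 × N²
N² = 107,000 / (16.8818 × 10⁻⁵) = 633,818,669
N ≈ √633,818,669 ≈ 25,175.8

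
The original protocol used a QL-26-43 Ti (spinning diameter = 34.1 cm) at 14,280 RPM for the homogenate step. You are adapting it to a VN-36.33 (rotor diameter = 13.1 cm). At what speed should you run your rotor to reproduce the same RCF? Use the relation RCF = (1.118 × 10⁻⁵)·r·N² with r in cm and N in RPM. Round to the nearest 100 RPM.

≈ 23000 RPM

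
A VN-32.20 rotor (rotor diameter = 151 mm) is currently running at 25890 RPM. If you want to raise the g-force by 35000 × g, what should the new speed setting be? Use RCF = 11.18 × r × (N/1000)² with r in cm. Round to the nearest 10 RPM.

r = 151 mm / 2 = 75.5 mm = 7.55 cm
Current RCF = 11.18 × 7.55 × (25.89)² = 11.18 × 7.55 × 670.2921 ≈ 56,578.7 × g
Target RCF = 56,578.7 + 35,000 = 91,578.7 × g
(N/1000)² = 91,578.7 / 84.409 = 1084.94
N = 1000 × √1084.94 ≈ 32,938.4

N₂ ≈ 32940 RPM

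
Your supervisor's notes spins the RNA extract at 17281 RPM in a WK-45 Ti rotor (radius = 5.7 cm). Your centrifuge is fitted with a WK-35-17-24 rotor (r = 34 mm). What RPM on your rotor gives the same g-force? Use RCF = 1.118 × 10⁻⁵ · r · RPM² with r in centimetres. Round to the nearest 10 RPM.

RCF_original = 1.118 × 10⁻⁵ × 5.7 × (17281)² = 1.118 × 10⁻⁵ × 5.7 × 298,632,961 ≈ 19,030.7 × g
Your rotor: r = 34 mm = 3.4 cm
19,030.7 = 1.118 × 10⁻⁵ × 3.4 × N²
N² = 19,030.7 / (3.8012 × 10⁻⁵) = 500,649,795
N ≈ √500,649,795 ≈ 22,375.2

≈ 22380 RPM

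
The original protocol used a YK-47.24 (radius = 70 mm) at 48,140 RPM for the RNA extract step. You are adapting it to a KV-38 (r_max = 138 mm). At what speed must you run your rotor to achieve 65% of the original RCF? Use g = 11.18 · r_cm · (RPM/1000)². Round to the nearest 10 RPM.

Original rotor: r = 70 mm = 7.0 cm
RCF_original = 11.18 × 7 × (48.14)² = 11.18 × 7 × 2,317.4596 ≈ 181,364.4 × g
Target RCF = 0.65 × 181,364.4 ≈ 117,886.9 × g
Your rotor: r = 138 mm = 13.8 cm
117,886.9 = 11.18 × 13.8 × (N/1000)²
(N/1000)² = 117,886.9 / 154.284 = 764.0902
N = 1000 × √764.0902 ≈ 27,642.2

27640 RPM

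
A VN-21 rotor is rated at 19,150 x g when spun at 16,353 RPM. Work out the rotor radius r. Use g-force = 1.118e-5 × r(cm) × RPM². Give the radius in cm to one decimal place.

r ≈ 6.4 cm

19150 = 1.118 × 10⁻⁵ × r × (16353)²
r = 19150 / (1.118 × 10⁻⁵ × 267,420,609) = 19150 / 2989.762 ≈ 6.405 cm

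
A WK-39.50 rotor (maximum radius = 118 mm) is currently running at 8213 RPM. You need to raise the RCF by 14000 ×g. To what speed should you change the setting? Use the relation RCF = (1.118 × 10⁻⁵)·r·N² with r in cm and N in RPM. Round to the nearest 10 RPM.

r = 118 mm = 11.8 cm
Current RCF = 1.118 × 10⁻⁵ × 11.8 × (8213)² = 1.118 × 10⁻⁵ × 11.8 × 67,453,369 ≈ 8,898.7 × g
Target RCF = 8,898.7 + 14,000 = 22,898.7 × g
N² = 22,898.7 / (13.1924 × 10⁻⁵) = 173,574,937
N ≈ √173,574,937 ≈ 13,174.8

N₂ ≈ 13170 RPM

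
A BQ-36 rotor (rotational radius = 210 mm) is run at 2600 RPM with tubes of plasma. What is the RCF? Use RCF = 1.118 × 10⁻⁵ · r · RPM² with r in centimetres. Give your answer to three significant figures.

RCF ≈ 1590 × g

r = 210 mm = 21.0 cm
RCF = 1.118 × 10⁻⁵ × 21 × (2600)² = 1.118 × 10⁻⁵ × 21 × 6,760,000 ≈ 1,587.1 × g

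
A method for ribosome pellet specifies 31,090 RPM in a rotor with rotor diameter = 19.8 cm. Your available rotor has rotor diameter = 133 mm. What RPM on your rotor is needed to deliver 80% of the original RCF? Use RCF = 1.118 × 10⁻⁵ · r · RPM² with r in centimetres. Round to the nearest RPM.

≈ 33929 RPM

Original rotor: r = 19.8 / 2 = 9.9 cm
RCF_original = 1.118 × 10⁻⁵ × 9.9 × (31090)² = 1.118 × 10⁻⁵ × 9.9 × 966,588,100 ≈ 106,983.9 × g
Target RCF = 0.8 × 106,983.9 ≈ 85,587.1 × g
Your rotor: r = 133 mm / 2 = 66.5 mm = 6.65 cm
85,587.1 = 1.118 × 10⁻⁵ × 6.65 × N²
N² = 85,587.1 / (7.4347 × 10⁻⁵) = 1,151,184,311
N ≈ √1,151,184,311 ≈ 33,929.1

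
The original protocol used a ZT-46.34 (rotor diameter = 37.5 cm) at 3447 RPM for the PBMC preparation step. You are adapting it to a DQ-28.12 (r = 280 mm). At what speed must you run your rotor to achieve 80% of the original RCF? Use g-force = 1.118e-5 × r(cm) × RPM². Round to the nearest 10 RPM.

≈ 2520 RPM

Original rotor: r = 37.5 / 2 = 18.75 cm
RCF_original = 1.118 × 10⁻⁵ × 18.75 × (3447)² = 1.118 × 10⁻⁵ × 18.75 × 11,881,809 ≈ 2,490.7 × g
Target RCF = 0.8 × 2,490.7 ≈ 1,992.6 × g
Your rotor: r = 280 mm = 28.0 cm
1,992.6 = 1.118 × 10⁻⁵ × 28 × N²
N² = 1,992.6 / (31.304 × 10⁻⁵) = 6,365,321
N ≈ √6,365,321 ≈ 2,523.0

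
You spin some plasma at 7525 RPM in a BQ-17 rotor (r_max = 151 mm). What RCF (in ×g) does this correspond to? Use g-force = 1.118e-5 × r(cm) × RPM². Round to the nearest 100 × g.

RCF ≈ 9600 ×g

r = 151 mm = 15.1 cm
RCF = 1.118 × 10⁻⁵ × 15.1 × (7525)² = 1.118 × 10⁻⁵ × 15.1 × 56,625,625 ≈ 9,559.4 × g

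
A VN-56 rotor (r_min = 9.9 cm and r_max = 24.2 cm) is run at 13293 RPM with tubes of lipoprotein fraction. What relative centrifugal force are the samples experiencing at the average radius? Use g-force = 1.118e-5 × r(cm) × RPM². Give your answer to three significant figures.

RCF ≈ 33700 ×g

r_avg = (9.9 + 24.2) / 2 = 17.05 cm
RCF = 1.118 × 10⁻⁵ × 17.05 × (13293)² = 1.118 × 10⁻⁵ × 17.05 × 176,703,849 ≈ 33,683.1 × g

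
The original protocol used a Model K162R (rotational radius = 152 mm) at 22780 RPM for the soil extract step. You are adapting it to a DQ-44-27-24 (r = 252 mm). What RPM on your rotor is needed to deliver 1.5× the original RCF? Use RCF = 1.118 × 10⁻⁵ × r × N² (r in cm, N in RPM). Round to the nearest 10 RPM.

Original rotor: r = 152 mm = 15.2 cm
RCF_original = 1.118 × 10⁻⁵ × 15.2 × (22780)² = 1.118 × 10⁻⁵ × 15.2 × 518,928,400 ≈ 88,184.6 × g
Target RCF = 1.5 × 88,184.6 ≈ 132,276.9 × g
Your rotor: r = 252 mm = 25.2 cm
132,276.9 = 1.118 × 10⁻⁵ × 25.2 × N²
N² = 132,276.9 / (28.1736 × 10⁻⁵) = 469,506,559
N ≈ √469,506,559 ≈ 21,668.1

≈ 21670 RPM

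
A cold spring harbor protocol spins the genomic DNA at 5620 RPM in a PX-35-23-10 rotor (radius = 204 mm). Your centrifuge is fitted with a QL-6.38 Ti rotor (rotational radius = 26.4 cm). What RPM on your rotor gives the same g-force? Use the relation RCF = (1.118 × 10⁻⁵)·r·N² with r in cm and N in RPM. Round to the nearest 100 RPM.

Original rotor: r = 204 mm = 20.4 cm
RCF = 1.118 × 10⁻⁵ × r × N²
RCF_original = 1.118 × 10⁻⁵ × 20.4 × (5620)² = 1.118 × 10⁻⁵ × 20.4 × 31,584,400 ≈ 7,203.5 × g
7,203.5 = 1.118 × 10⁻⁵ × 26.4 × N²
N² = 7,203.5 / (29.5152 × 10⁻⁵) = 24,406,069
N ≈ √24,406,069 ≈ 4,940.2

4900 RPM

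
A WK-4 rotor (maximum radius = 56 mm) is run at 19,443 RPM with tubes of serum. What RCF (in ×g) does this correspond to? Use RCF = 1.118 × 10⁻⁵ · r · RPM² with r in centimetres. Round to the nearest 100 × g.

RCF ≈ 23700 ×g

r = 56 mm = 5.6 cm
RCF = 1.118 × 10⁻⁵ × 5.6 × (19443)² = 1.118 × 10⁻⁵ × 5.6 × 378,030,249 ≈ 23,667.7 × g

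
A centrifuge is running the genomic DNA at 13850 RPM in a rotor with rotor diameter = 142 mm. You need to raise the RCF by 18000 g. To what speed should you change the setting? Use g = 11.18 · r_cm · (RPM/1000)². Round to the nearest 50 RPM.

r = 142 mm / 2 = 71 mm = 7.1 cm
Current RCF = 11.18 × 7.1 × (13.85)² = 11.18 × 7.1 × 191.8225 ≈ 15,226.5 × g
Target RCF = 15,226.5 + 18,000 = 33,226.5 × g
(N/1000)² = 33,226.5 / 79.378 = 418.5858
N = 1000 × √418.5858 ≈ 20,459.4

N₂ ≈ 20450 RPM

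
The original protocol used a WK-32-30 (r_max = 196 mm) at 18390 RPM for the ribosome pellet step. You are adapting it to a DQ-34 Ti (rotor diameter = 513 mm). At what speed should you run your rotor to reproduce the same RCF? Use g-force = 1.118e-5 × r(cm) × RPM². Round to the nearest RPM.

Original rotor: r = 196 mm = 19.6 cm
RCF_original = 1.118 × 10⁻⁵ × 19.6 × (18390)² = 1.118 × 10⁻⁵ × 19.6 × 338,192,100 ≈ 74,107.4 × g
Your rotor: r = 513 mm / 2 = 256.5 mm = 25.65 cm
74,107.4 = 1.118 × 10⁻⁵ × 25.65 × N²
N² = 74,107.4 / (28.6767 × 10⁻⁵) = 258,423,738
N ≈ √258,423,738 ≈ 16,075.6

≈ 16076 RPM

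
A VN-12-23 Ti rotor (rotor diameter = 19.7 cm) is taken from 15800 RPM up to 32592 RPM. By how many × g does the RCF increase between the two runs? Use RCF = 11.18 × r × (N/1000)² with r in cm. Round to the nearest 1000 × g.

89000 × g

r = 19.7 / 2 = 9.85 cm
RCF₁ = 11.18 × 9.85 × (15.8)² = 11.18 × 9.85 × 249.64 ≈ 27,491.1 × g
RCF₂ = 11.18 × 9.85 × (32.592)² = 11.18 × 9.85 × 1,062.238464 ≈ 116,976.9 × g
Increase = 116,976.9 − 27,491.1 = 89,485.8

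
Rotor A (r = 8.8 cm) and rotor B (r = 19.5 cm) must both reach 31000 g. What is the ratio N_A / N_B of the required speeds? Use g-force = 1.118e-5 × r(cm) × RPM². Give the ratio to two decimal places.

At fixed RCF, N ∝ 1/√r, so N_A/N_B = √(r_B/r_A) = √(19.5/8.8) = √2.215909 = 1.4886.

1.49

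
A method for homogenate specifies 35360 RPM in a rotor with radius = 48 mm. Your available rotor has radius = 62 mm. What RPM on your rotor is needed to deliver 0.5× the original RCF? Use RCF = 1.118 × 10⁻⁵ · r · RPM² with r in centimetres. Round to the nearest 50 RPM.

Original rotor: r = 48 mm = 4.8 cm
RCF_original = 1.118 × 10⁻⁵ × 4.8 × (35360)² = 1.118 × 10⁻⁵ × 4.8 × 1,250,329,600 ≈ 67,097.7 × g
Target RCF = 0.5 × 67,097.7 ≈ 33,548.8 × g
Your rotor: r = 62 mm = 6.2 cm
33,548.8 = 1.118 × 10⁻⁵ × 6.2 × N²
N² = 33,548.8 / (6.9316 × 10⁻⁵) = 483,997,923
N ≈ √483,997,923 ≈ 22,000.0

22000 RPM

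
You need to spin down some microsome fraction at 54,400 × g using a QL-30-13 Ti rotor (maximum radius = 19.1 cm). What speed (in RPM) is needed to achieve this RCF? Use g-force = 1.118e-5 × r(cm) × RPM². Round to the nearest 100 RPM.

RCF = 1.118 × 10⁻⁵ × r × N²
54,400 = 1.118 × 10⁻⁵ × 19.1 × N²
N² = 54,400 / (21.3538 × 10⁻⁵) = 254,755,594
N ≈ √254,755,594 ≈ 15,961.1

16000 RPM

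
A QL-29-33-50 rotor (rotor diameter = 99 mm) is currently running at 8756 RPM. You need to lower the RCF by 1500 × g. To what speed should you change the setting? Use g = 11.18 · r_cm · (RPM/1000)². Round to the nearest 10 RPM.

r = 99 mm / 2 = 49.5 mm = 4.95 cm
Current RCF = 11.18 × 4.95 × (8.756)² = 11.18 × 4.95 × 76.667536 ≈ 4,242.9 × g
Target RCF = 4,242.9 − 1,500 = 2,742.9 × g
(N/1000)² = 2,742.9 / 55.341 = 49.56361
N = 1000 × √49.56361 ≈ 7,040.1

7040 RPM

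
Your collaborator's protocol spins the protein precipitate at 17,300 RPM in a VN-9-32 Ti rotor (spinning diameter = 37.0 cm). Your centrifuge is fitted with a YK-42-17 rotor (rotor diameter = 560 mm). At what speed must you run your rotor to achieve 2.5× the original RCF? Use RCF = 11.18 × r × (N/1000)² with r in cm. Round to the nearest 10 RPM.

22230 RPM

Original rotor: r = 37.0 / 2 = 18.5 cm
RCF = 11.18 × r × (N/1000)²
RCF_original = 11.18 × 18.5 × (17.3)² = 11.18 × 18.5 × 299.29 ≈ 61,902.2 × g
Target RCF = 2.5 × 61,902.2 ≈ 154,755.5 × g
Your rotor: r = 560 mm / 2 = 280 mm = 28 cm
154,755.5 = 11.18 × 28 × (N/1000)²
(N/1000)² = 154,755.5 / 313.04 = 494.3633
N = 1000 × √494.3633 ≈ 22,234.3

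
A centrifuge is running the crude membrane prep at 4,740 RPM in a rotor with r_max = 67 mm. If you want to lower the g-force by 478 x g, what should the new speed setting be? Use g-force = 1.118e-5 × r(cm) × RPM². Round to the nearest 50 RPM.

4000 RPM

r = 67 mm = 6.7 cm
Current RCF = 1.118 × 10⁻⁵ × 6.7 × (4740)² = 1.118 × 10⁻⁵ × 6.7 × 22,467,600 ≈ 1,683 × g
Target RCF = 1,683 − 478 = 1,205 × g
N² = 1,205 / (7.4906 × 10⁻⁵) = 16,086,829
N ≈ √16,086,829 ≈ 4,010.8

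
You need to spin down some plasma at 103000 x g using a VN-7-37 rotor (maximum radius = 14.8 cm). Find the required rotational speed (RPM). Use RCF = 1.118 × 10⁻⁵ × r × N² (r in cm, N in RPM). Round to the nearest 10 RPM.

103,000 = 1.118 × 10⁻⁵ × 14.8 × N²
N² = 103,000 / (16.5464 × 10⁻⁵) = 622,491,902
N ≈ √622,491,902 ≈ 24,949.8

≈ 24950 RPM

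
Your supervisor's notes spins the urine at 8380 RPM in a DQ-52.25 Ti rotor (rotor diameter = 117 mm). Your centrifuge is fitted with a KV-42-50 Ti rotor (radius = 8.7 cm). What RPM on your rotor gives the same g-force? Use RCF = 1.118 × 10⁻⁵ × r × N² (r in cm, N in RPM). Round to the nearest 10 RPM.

≈ 6870 RPM

Original rotor: r = 117 mm / 2 = 58.5 mm = 5.85 cm
RCF_original = 1.118 × 10⁻⁵ × 5.85 × (8380)² = 1.118 × 10⁻⁵ × 5.85 × 70,224,400 ≈ 4,592.9 × g
4,592.9 = 1.118 × 10⁻⁵ × 8.7 × N²
N² = 4,592.9 / (9.7266 × 10⁻⁵) = 47,219,995
N ≈ √47,219,995 ≈ 6,871.7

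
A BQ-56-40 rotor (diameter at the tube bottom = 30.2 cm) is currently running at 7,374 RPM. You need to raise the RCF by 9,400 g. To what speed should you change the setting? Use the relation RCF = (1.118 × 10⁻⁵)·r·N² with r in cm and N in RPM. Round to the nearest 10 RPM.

N₂ ≈ 10490 RPM

r = 30.2 / 2 = 15.1 cm
Current RCF = 1.118 × 10⁻⁵ × 15.1 × (7374)² = 1.118 × 10⁻⁵ × 15.1 × 54,375,876 ≈ 9,179.6 × g
Target RCF = 9,179.6 + 9,400 = 18,579.6 × g
N² = 18,579.6 / (16.8818 × 10⁻⁵) = 110,056,984
N ≈ √110,056,984 ≈ 10,490.8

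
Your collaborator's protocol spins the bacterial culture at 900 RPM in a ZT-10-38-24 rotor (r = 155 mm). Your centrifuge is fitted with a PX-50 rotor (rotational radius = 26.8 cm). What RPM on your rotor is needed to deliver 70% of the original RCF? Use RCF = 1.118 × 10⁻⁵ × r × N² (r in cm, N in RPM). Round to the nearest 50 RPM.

550 RPM

Original rotor: r = 155 mm = 15.5 cm
RCF = 1.118 × 10⁻⁵ × r × N²
RCF_original = 1.118 × 10⁻⁵ × 15.5 × (900)² = 1.118 × 10⁻⁵ × 15.5 × 810,000 ≈ 140.4 × g
Target RCF = 0.7 × 140.4 ≈ 98.3 × g
98.3 = 1.118 × 10⁻⁵ × 26.8 × N²
N² = 98.3 / (29.9624 × 10⁻⁵) = 328,078
N ≈ √328,078 ≈ 572.8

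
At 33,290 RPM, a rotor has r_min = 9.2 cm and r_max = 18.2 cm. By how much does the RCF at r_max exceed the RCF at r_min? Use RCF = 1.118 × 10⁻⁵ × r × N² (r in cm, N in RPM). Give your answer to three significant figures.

RCF_max = 1.118 × 10⁻⁵ × 18.2 × (33290)² = 1.118 × 10⁻⁵ × 18.2 × 1,108,224,100 ≈ 225,497 × g
RCF_min = 1.118 × 10⁻⁵ × 9.2 × (33290)² = 1.118 × 10⁻⁵ × 9.2 × 1,108,224,100 ≈ 113,987.5 × g
ΔRCF = 225,497 − 113,987.5 = 111,509.5

112000 x g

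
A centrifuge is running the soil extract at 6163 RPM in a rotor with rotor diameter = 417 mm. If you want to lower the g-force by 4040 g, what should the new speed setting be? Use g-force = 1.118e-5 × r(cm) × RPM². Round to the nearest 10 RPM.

r = 417 mm / 2 = 208.5 mm = 20.85 cm
Current RCF = 1.118 × 10⁻⁵ × 20.85 × (6163)² = 1.118 × 10⁻⁵ × 20.85 × 37,982,569 ≈ 8,853.9 × g
Target RCF = 8,853.9 − 4,040 = 4,813.9 × g
N² = 4,813.9 / (23.3103 × 10⁻⁵) = 20,651,386
N ≈ √20,651,386 ≈ 4,544.4

≈ 4540 RPM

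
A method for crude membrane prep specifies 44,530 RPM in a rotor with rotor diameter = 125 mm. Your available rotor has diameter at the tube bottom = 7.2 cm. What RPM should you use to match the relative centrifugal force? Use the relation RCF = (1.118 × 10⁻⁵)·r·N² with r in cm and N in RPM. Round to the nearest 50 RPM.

58650 RPM

Original rotor: r = 125 mm / 2 = 62.5 mm = 6.25 cm
RCF_original = 1.118 × 10⁻⁵ × 6.25 × (44530)² = 1.118 × 10⁻⁵ × 6.25 × 1,982,920,900 ≈ 138,556.6 × g
Your rotor: r = 7.2 / 2 = 3.6 cm
138,556.6 = 1.118 × 10⁻⁵ × 3.6 × N²
N² = 138,556.6 / (4.0248 × 10⁻⁵) = 3,442,571,059
N ≈ √3,442,571,059 ≈ 58,673.4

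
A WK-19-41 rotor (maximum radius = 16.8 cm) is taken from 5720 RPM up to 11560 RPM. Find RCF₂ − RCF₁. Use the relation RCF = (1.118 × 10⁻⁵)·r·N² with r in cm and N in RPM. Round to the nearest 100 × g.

≈ 19000 x g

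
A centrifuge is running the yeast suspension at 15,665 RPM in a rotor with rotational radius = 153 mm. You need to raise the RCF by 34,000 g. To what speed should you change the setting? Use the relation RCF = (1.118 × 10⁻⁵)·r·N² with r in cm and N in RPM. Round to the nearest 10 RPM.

21080 RPM

r = 153 mm = 15.3 cm
Current RCF = 1.118 × 10⁻⁵ × 15.3 × (15665)² = 1.118 × 10⁻⁵ × 15.3 × 245,392,225 ≈ 41,975.3 × g
Target RCF = 41,975.3 + 34,000 = 75,975.3 × g
N² = 75,975.3 / (17.1054 × 10⁻⁵) = 444,159,739
N ≈ √444,159,739 ≈ 21,075.1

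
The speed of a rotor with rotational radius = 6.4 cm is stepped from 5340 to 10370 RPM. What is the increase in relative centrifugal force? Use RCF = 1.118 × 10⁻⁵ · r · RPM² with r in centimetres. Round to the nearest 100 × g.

5700 ×g

RCF₁ = 1.118 × 10⁻⁵ × 6.4 × (5340)² = 1.118 × 10⁻⁵ × 6.4 × 28,515,600 ≈ 2,040.3 × g
RCF₂ = 1.118 × 10⁻⁵ × 6.4 × (10370)² = 1.118 × 10⁻⁵ × 6.4 × 107,536,900 ≈ 7,694.5 × g
Increase = 7,694.5 − 2,040.3 = 5,654.2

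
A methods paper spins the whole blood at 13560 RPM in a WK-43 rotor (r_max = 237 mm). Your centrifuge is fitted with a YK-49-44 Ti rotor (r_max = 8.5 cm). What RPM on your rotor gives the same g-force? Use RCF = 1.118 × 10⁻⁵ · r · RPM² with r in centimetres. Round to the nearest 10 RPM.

≈ 22640 RPM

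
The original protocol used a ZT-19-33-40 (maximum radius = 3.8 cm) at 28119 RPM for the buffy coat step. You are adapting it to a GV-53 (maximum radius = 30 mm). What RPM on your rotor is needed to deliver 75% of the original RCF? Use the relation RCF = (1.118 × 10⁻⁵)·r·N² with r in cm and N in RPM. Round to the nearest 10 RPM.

27410 RPM

RCF = 1.118 × 10⁻⁵ × r × N²
RCF_original = 1.118 × 10⁻⁵ × 3.8 × (28119)² = 1.118 × 10⁻⁵ × 3.8 × 790,678,161 ≈ 33,591.2 × g
Target RCF = 0.75 × 33,591.2 ≈ 25,193.4 × g
Your rotor: r = 30 mm = 3.0 cm
25,193.4 = 1.118 × 10⁻⁵ × 3 × N²
N² = 25,193.4 / (3.354 × 10⁻⁵) = 751,144,902
N ≈ √751,144,902 ≈ 27,407.0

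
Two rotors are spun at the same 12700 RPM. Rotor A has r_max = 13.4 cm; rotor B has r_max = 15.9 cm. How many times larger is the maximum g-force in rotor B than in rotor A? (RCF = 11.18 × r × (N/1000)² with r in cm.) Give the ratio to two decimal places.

1.19

At fixed N, RCF ∝ r, so RCF_B/RCF_A = r_B/r_A = 15.9 / 13.4 = 1.1866.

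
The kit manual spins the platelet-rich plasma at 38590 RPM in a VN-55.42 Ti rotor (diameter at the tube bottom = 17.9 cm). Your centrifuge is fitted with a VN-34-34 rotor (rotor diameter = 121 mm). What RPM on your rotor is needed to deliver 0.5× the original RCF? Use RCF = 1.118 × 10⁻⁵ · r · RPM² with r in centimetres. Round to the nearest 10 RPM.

33190 RPM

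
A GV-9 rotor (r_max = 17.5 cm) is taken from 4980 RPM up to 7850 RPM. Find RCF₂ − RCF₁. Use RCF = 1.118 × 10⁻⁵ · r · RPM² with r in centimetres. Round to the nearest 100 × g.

≈ 7200 ×g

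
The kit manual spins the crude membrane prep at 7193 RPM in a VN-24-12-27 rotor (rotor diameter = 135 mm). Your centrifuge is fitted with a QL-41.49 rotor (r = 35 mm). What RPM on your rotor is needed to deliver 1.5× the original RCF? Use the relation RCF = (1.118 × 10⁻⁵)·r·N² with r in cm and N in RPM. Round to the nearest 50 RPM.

≈ 12250 RPM

Original rotor: r = 135 mm / 2 = 67.5 mm = 6.75 cm
RCF = 1.118 × 10⁻⁵ × r × N²
RCF_original = 1.118 × 10⁻⁵ × 6.75 × (7193)² = 1.118 × 10⁻⁵ × 6.75 × 51,739,249 ≈ 3,904.5 × g
Target RCF = 1.5 × 3,904.5 ≈ 5,856.8 × g
Your rotor: r = 35 mm = 3.5 cm
5,856.8 = 1.118 × 10⁻⁵ × 3.5 × N²
N² = 5,856.8 / (3.913 × 10⁻⁵) = 149,675,441
N ≈ √149,675,441 ≈ 12,234.2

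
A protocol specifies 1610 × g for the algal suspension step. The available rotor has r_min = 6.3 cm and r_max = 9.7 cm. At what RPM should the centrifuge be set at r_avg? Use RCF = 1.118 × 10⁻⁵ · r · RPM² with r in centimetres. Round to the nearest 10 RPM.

r_avg = (6.3 + 9.7) / 2 = 8 cm
1,610 = 1.118 × 10⁻⁵ × 8 × N²
N² = 1,610 / (8.944 × 10⁻⁵) = 18,000,894
N ≈ √18,000,894 ≈ 4,242.7

≈ 4240 RPM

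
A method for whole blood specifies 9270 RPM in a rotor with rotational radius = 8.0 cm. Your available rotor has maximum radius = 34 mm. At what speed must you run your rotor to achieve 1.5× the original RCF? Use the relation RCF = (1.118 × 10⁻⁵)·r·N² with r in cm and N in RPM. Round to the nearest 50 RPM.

RCF_original = 1.118 × 10⁻⁵ × 8 × (9270)² = 1.118 × 10⁻⁵ × 8 × 85,932,900 ≈ 7,685.8 × g
Target RCF = 1.5 × 7,685.8 ≈ 11,528.7 × g
Your rotor: r = 34 mm = 3.4 cm
11,528.7 = 1.118 × 10⁻⁵ × 3.4 × N²
N² = 11,528.7 / (3.8012 × 10⁻⁵) = 303,291,066
N ≈ √303,291,066 ≈ 17,415.3

17400 RPM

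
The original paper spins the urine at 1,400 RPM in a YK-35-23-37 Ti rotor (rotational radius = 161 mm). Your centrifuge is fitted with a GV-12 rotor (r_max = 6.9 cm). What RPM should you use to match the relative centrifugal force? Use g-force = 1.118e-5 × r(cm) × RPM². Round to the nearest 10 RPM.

2140 RPM

Original rotor: r = 161 mm = 16.1 cm
RCF_original = 1.118 × 10⁻⁵ × 16.1 × (1400)² = 1.118 × 10⁻⁵ × 16.1 × 1,960,000 ≈ 352.8 × g
352.8 = 1.118 × 10⁻⁵ × 6.9 × N²
N² = 352.8 / (7.7142 × 10⁻⁵) = 4,573,384
N ≈ √4,573,384 ≈ 2,138.5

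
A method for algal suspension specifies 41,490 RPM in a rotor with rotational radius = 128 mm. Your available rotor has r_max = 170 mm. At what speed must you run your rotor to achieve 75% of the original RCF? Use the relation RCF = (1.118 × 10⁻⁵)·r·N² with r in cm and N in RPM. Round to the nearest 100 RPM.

≈ 31200 RPM

Original rotor: r = 128 mm = 12.8 cm
RCF_original = 1.118 × 10⁻⁵ × 12.8 × (41490)² = 1.118 × 10⁻⁵ × 12.8 × 1,721,420,100 ≈ 246,342.1 × g
Target RCF = 0.75 × 246,342.1 ≈ 184,756.6 × g
Your rotor: r = 170 mm = 17.0 cm
184,756.6 = 1.118 × 10⁻⁵ × 17 × N²
N² = 184,756.6 / (19.006 × 10⁻⁵) = 972,096,180
N ≈ √972,096,180 ≈ 31,178.5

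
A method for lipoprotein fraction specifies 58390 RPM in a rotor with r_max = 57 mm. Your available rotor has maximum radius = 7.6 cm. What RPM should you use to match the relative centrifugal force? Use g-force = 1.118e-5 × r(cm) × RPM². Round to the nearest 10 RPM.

50570 RPM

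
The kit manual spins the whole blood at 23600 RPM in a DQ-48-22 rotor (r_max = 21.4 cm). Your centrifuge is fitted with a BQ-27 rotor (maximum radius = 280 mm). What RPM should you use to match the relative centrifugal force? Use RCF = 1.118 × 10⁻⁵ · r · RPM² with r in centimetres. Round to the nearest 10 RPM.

≈ 20630 RPM

RCF = 1.118 × 10⁻⁵ × r × N²
RCF_original = 1.118 × 10⁻⁵ × 21.4 × (23600)² = 1.118 × 10⁻⁵ × 21.4 × 556,960,000 ≈ 133,253.8 × g
Your rotor: r = 280 mm = 28.0 cm
133,253.8 = 1.118 × 10⁻⁵ × 28 × N²
N² = 133,253.8 / (31.304 × 10⁻⁵) = 425,676,591
N ≈ √425,676,591 ≈ 20,631.9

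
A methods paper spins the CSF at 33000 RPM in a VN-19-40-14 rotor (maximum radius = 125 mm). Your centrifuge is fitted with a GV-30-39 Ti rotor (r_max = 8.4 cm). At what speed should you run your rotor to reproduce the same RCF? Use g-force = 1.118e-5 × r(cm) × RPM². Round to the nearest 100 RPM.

Original rotor: r = 125 mm = 12.5 cm
RCF_original = 1.118 × 10⁻⁵ × 12.5 × (33000)² = 1.118 × 10⁻⁵ × 12.5 × 1,089,000,000 ≈ 152,187.8 × g
152,187.8 = 1.118 × 10⁻⁵ × 8.4 × N²
N² = 152,187.8 / (9.3912 × 10⁻⁵) = 1,620,536,247
N ≈ √1,620,536,247 ≈ 40,255.9

40300 RPM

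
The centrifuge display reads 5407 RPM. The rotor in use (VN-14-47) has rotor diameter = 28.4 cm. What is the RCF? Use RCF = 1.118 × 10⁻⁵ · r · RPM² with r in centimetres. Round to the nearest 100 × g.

r = 28.4 / 2 = 14.2 cm
RCF = 1.118 × 10⁻⁵ × r × N²
RCF = 1.118 × 10⁻⁵ × 14.2 × (5407)² = 1.118 × 10⁻⁵ × 14.2 × 29,235,649 ≈ 4,641.3 × g

≈ 4600 g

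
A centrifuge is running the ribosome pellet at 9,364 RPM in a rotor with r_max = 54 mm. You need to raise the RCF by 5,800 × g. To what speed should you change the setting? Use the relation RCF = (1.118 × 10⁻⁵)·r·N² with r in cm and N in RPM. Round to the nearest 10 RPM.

r = 54 mm = 5.4 cm
Current RCF = 1.118 × 10⁻⁵ × 5.4 × (9364)² = 1.118 × 10⁻⁵ × 5.4 × 87,684,496 ≈ 5,293.7 × g
Target RCF = 5,293.7 + 5,800 = 11,093.7 × g
N² = 11,093.7 / (6.0372 × 10⁻⁵) = 183,755,715
N ≈ √183,755,715 ≈ 13,555.7

≈ 13560 RPM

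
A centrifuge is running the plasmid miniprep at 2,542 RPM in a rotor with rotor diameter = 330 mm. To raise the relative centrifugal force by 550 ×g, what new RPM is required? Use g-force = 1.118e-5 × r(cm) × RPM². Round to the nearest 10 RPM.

N₂ ≈ 3070 RPM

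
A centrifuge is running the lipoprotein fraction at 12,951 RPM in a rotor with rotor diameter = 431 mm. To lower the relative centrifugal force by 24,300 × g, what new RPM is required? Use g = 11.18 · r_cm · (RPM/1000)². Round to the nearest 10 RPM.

r = 431 mm / 2 = 215.5 mm = 21.55 cm
Current RCF = 11.18 × 21.55 × (12.951)² = 11.18 × 21.55 × 167.728401 ≈ 40,410.6 × g
Target RCF = 40,410.6 − 24,300 = 16,110.6 × g
(N/1000)² = 16,110.6 / 240.929 = 66.86866
N = 1000 × √66.86866 ≈ 8,177.3

≈ 8180 RPM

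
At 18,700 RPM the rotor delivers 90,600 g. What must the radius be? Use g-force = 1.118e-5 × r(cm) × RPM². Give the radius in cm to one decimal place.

≈ 23.2 cm

90600 = 1.118 × 10⁻⁵ × r × (18700)²
r = 90600 / (1.118 × 10⁻⁵ × 349,690,000) = 90600 / 3909.534 ≈ 23.174 cm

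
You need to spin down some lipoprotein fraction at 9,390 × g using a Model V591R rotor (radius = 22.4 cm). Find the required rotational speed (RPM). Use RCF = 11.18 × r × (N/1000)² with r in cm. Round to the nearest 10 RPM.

9,390 = 11.18 × 22.4 × (N/1000)²
(N/1000)² = 9,390 / 250.432 = 37.49521
N = 1000 × √37.49521 ≈ 6,123.3

≈ 6120 RPM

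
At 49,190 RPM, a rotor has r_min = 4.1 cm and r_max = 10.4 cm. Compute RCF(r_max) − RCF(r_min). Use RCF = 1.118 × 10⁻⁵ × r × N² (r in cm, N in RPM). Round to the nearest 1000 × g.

ΔRCF = 1.118 × 10⁻⁵ × (r_max − r_min) × N² = 1.118 × 10⁻⁵ × 6.3 × 2,419,656,100 ≈ 170,426.1

≈ 170000 g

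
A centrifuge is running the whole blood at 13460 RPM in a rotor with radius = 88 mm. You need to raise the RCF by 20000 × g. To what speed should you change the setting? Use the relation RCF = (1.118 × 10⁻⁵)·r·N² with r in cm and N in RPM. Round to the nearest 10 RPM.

19610 RPM

r = 88 mm = 8.8 cm
Current RCF = 1.118 × 10⁻⁵ × 8.8 × (13460)² = 1.118 × 10⁻⁵ × 8.8 × 181,171,600 ≈ 17,824.4 × g
Target RCF = 17,824.4 + 20,000 = 37,824.4 × g
N² = 37,824.4 / (9.8384 × 10⁻⁵) = 384,456,822
N ≈ √384,456,822 ≈ 19,607.6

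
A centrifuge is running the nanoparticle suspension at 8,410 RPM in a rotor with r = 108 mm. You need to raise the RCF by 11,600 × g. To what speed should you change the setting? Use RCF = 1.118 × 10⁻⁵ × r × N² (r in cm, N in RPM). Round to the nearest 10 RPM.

N₂ ≈ 12920 RPM

r = 108 mm = 10.8 cm
Current RCF = 1.118 × 10⁻⁵ × 10.8 × (8410)² = 1.118 × 10⁻⁵ × 10.8 × 70,728,100 ≈ 8,540 × g
Target RCF = 8,540 + 11,600 = 20,140 × g
N² = 20,140 / (12.0744 × 10⁻⁵) = 166,799,178
N ≈ √166,799,178 ≈ 12,915.1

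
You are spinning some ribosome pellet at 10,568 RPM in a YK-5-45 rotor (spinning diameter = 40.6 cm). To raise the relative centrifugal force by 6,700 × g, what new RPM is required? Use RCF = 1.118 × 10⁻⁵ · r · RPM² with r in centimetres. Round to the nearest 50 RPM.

11900 RPM

r = 40.6 / 2 = 20.3 cm
Current RCF = 1.118 × 10⁻⁵ × 20.3 × (10568)² = 1.118 × 10⁻⁵ × 20.3 × 111,682,624 ≈ 25,346.8 × g
Target RCF = 25,346.8 + 6,700 = 32,046.8 × g
N² = 32,046.8 / (22.6954 × 10⁻⁵) = 141,203,944
N ≈ √141,203,944 ≈ 11,882.9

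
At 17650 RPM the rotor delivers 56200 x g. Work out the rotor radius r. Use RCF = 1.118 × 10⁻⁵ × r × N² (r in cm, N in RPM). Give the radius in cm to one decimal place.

RCF = 1.118 × 10⁻⁵ × r × N²
56200 = 1.118 × 10⁻⁵ × r × (17650)²
r = 56200 / (1.118 × 10⁻⁵ × 311,522,500) = 56200 / 3482.822 ≈ 16.136 cm

16.1 cm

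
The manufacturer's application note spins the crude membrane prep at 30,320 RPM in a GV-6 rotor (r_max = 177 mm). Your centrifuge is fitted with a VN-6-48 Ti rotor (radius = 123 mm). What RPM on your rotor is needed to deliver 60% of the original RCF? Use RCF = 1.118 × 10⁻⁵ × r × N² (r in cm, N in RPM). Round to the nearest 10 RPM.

≈ 28170 RPM

Original rotor: r = 177 mm = 17.7 cm
RCF = 1.118 × 10⁻⁵ × r × N²
RCF_original = 1.118 × 10⁻⁵ × 17.7 × (30320)² = 1.118 × 10⁻⁵ × 17.7 × 919,302,400 ≈ 181,917.1 × g
Target RCF = 0.6 × 181,917.1 ≈ 109,150.3 × g
Your rotor: r = 123 mm = 12.3 cm
109,150.3 = 1.118 × 10⁻⁵ × 12.3 × N²
N² = 109,150.3 / (13.7514 × 10⁻⁵) = 793,739,547
N ≈ √793,739,547 ≈ 28,173.4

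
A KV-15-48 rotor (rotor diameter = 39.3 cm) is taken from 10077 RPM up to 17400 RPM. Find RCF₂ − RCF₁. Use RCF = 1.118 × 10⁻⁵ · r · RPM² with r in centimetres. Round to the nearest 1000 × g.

44000 x g

r = 39.3 / 2 = 19.65 cm
RCF₁ = 1.118 × 10⁻⁵ × 19.65 × (10077)² = 1.118 × 10⁻⁵ × 19.65 × 101,545,929 ≈ 22,308.3 × g
RCF₂ = 1.118 × 10⁻⁵ × 19.65 × (17400)² = 1.118 × 10⁻⁵ × 19.65 × 302,760,000 ≈ 66,512.4 × g
Increase = 66,512.4 − 22,308.3 = 44,204.1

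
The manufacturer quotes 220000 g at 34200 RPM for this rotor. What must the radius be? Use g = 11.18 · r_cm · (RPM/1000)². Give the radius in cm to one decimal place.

RCF = 11.18 × r × (N/1000)²
220000 = 11.18 × r × (34.2)²
r = 220000 / (11.18 × 1169.64) = 220000 / 13076.58 ≈ 16.824 cm

16.8 cm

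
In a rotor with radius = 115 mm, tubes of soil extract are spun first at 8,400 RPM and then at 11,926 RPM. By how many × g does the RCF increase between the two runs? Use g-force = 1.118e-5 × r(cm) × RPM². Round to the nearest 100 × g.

r = 115 mm = 11.5 cm
RCF₁ = 1.118 × 10⁻⁵ × 11.5 × (8400)² = 1.118 × 10⁻⁵ × 11.5 × 70,560,000 ≈ 9,071.9 × g
RCF₂ = 1.118 × 10⁻⁵ × 11.5 × (11926)² = 1.118 × 10⁻⁵ × 11.5 × 142,229,476 ≈ 18,286.4 × g
Increase = 18,286.4 − 9,071.9 = 9,214.5

≈ 9200 × g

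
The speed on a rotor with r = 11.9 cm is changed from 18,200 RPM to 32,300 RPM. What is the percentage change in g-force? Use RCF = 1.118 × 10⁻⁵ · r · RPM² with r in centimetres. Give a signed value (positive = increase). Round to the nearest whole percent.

+215%

RCF ∝ N², so the ratio is (32300/18200)² = (1.774725)² = 3.1496.
Change = 3.1496 − 1 = +2.1496 → +215.0%.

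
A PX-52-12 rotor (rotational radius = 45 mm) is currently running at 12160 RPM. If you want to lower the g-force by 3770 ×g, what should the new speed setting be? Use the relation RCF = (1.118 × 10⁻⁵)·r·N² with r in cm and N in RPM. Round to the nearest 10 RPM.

8540 RPM

r = 45 mm = 4.5 cm
Current RCF = 1.118 × 10⁻⁵ × 4.5 × (12160)² = 1.118 × 10⁻⁵ × 4.5 × 147,865,600 ≈ 7,439.1 × g
Target RCF = 7,439.1 − 3,770 = 3,669.1 × g
N² = 3,669.1 / (5.031 × 10⁻⁵) = 72,929,835
N ≈ √72,929,835 ≈ 8,539.9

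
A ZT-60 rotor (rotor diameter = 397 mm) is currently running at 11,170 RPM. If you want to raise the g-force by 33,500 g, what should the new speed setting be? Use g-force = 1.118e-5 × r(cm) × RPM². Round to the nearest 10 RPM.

16600 RPM

r = 397 mm / 2 = 198.5 mm = 19.85 cm
Current RCF = 1.118 × 10⁻⁵ × 19.85 × (11170)² = 1.118 × 10⁻⁵ × 19.85 × 124,768,900 ≈ 27,689.1 × g
Target RCF = 27,689.1 + 33,500 = 61,189.1 × g
N² = 61,189.1 / (22.1923 × 10⁻⁵) = 275,722,210
N ≈ √275,722,210 ≈ 16,604.9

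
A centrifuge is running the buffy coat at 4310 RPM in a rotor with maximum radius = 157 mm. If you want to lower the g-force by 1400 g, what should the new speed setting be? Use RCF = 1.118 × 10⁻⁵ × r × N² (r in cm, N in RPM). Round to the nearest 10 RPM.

r = 157 mm = 15.7 cm
Current RCF = 1.118 × 10⁻⁵ × 15.7 × (4310)² = 1.118 × 10⁻⁵ × 15.7 × 18,576,100 ≈ 3,260.6 × g
Target RCF = 3,260.6 − 1,400 = 1,860.6 × g
N² = 1,860.6 / (17.5526 × 10⁻⁵) = 10,600,139
N ≈ √10,600,139 ≈ 3,255.8

N₂ ≈ 3260 RPM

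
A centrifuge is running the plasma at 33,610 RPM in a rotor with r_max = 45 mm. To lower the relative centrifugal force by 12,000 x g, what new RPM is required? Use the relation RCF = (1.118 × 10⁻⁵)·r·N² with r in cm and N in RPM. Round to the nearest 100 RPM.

≈ 29900 RPM

r = 45 mm = 4.5 cm
Current RCF = 1.118 × 10⁻⁵ × 4.5 × (33610)² = 1.118 × 10⁻⁵ × 4.5 × 1,129,632,100 ≈ 56,831.8 × g
Target RCF = 56,831.8 − 12,000 = 44,831.8 × g
N² = 44,831.8 / (5.031 × 10⁻⁵) = 891,111,111
N ≈ √891,111,111 ≈ 29,851.5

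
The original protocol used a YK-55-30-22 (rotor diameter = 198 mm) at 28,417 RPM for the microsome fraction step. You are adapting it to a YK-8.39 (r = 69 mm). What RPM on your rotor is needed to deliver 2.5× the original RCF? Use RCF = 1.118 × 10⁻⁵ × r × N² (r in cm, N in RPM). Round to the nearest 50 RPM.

Original rotor: r = 198 mm / 2 = 99 mm = 9.9 cm
RCF_original = 1.118 × 10⁻⁵ × 9.9 × (28417)² = 1.118 × 10⁻⁵ × 9.9 × 807,525,889 ≈ 89,378.6 × g
Target RCF = 2.5 × 89,378.6 ≈ 223,446.5 × g
Your rotor: r = 69 mm = 6.9 cm
223,446.5 = 1.118 × 10⁻⁵ × 6.9 × N²
N² = 223,446.5 / (7.7142 × 10⁻⁵) = 2,896,560,888
N ≈ √2,896,560,888 ≈ 53,819.7

≈ 53800 RPM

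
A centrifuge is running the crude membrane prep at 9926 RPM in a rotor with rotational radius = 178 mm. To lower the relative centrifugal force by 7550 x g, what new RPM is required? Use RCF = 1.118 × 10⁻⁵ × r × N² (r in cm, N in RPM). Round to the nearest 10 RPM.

7780 RPM

r = 178 mm = 17.8 cm
Current RCF = 1.118 × 10⁻⁵ × 17.8 × (9926)² = 1.118 × 10⁻⁵ × 17.8 × 98,525,476 ≈ 19,607 × g
Target RCF = 19,607 − 7,550 = 12,057 × g
N² = 12,057 / (19.9004 × 10⁻⁵) = 60,586,722
N ≈ √60,586,722 ≈ 7,783.7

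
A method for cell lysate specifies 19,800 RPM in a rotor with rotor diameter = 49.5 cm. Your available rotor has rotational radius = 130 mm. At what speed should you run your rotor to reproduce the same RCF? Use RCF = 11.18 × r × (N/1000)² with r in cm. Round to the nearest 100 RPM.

27300 RPM

Original rotor: r = 49.5 / 2 = 24.75 cm
RCF = 11.18 × r × (N/1000)²
RCF_original = 11.18 × 24.75 × (19.8)² = 11.18 × 24.75 × 392.04 ≈ 108,479.4 × g
Your rotor: r = 130 mm = 13.0 cm
108,479.4 = 11.18 × 13 × (N/1000)²
(N/1000)² = 108,479.4 / 145.34 = 746.3837
N = 1000 × √746.3837 ≈ 27,320.0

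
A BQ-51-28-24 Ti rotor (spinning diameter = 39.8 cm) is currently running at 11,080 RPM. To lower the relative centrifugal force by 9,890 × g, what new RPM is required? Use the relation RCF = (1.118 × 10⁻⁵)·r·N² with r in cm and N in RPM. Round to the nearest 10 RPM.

r = 39.8 / 2 = 19.9 cm
Current RCF = 1.118 × 10⁻⁵ × 19.9 × (11080)² = 1.118 × 10⁻⁵ × 19.9 × 122,766,400 ≈ 27,313.3 × g
Target RCF = 27,313.3 − 9,890 = 17,423.3 × g
N² = 17,423.3 / (22.2482 × 10⁻⁵) = 78,313,302
N ≈ √78,313,302 ≈ 8,849.5

8850 RPM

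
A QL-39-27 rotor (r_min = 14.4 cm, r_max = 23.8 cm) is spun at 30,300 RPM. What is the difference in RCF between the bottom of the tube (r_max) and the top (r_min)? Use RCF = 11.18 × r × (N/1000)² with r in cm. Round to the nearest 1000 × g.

RCF_max = 11.18 × 23.8 × (30.3)² = 11.18 × 23.8 × 918.09 ≈ 244,289.1 × g
RCF_min = 11.18 × 14.4 × (30.3)² = 11.18 × 14.4 × 918.09 ≈ 147,805.1 × g
ΔRCF = 244,289.1 − 147,805.1 = 96,484

ΔRCF ≈ 96000 × g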